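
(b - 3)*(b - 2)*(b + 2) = b^3 - 3*b^2 - 4*b + 12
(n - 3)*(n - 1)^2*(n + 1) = n^4 - 4*n^3 + 2*n^2 + 4*n - 3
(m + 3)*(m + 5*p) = m^2 + 5*m*p + 3*m + 15*p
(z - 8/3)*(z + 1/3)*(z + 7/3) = z^3 - 19*z/3 - 56/27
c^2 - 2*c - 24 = (c - 6)*(c + 4)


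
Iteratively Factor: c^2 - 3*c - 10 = (c - 5)*(c + 2)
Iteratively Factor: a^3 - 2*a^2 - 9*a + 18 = (a - 2)*(a^2 - 9) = (a - 3)*(a - 2)*(a + 3)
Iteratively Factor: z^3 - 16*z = (z + 4)*(z^2 - 4*z) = (z - 4)*(z + 4)*(z)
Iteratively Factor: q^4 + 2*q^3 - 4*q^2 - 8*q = (q + 2)*(q^3 - 4*q) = (q - 2)*(q + 2)*(q^2 + 2*q) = q*(q - 2)*(q + 2)*(q + 2)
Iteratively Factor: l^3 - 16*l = (l + 4)*(l^2 - 4*l) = l*(l + 4)*(l - 4)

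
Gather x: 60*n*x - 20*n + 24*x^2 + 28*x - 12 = -20*n + 24*x^2 + x*(60*n + 28) - 12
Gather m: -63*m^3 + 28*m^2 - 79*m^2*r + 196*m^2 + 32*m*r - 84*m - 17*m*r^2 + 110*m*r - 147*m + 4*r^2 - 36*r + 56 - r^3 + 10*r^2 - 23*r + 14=-63*m^3 + m^2*(224 - 79*r) + m*(-17*r^2 + 142*r - 231) - r^3 + 14*r^2 - 59*r + 70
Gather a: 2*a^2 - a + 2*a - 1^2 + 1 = 2*a^2 + a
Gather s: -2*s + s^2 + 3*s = s^2 + s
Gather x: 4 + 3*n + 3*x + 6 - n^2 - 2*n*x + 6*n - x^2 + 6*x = -n^2 + 9*n - x^2 + x*(9 - 2*n) + 10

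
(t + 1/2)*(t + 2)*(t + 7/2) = t^3 + 6*t^2 + 39*t/4 + 7/2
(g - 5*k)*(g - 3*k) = g^2 - 8*g*k + 15*k^2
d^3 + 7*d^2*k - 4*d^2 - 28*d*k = d*(d - 4)*(d + 7*k)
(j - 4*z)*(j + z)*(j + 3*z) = j^3 - 13*j*z^2 - 12*z^3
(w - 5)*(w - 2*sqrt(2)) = w^2 - 5*w - 2*sqrt(2)*w + 10*sqrt(2)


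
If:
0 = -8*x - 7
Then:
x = -7/8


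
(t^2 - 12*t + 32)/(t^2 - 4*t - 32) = (t - 4)/(t + 4)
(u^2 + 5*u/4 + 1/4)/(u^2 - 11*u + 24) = (4*u^2 + 5*u + 1)/(4*(u^2 - 11*u + 24))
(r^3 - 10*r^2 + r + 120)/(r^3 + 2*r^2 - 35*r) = (r^2 - 5*r - 24)/(r*(r + 7))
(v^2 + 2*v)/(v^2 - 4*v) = (v + 2)/(v - 4)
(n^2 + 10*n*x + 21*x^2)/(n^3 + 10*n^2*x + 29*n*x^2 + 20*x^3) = (n^2 + 10*n*x + 21*x^2)/(n^3 + 10*n^2*x + 29*n*x^2 + 20*x^3)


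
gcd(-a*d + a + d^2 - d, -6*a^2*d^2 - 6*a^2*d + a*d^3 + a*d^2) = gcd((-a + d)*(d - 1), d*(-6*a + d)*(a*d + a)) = 1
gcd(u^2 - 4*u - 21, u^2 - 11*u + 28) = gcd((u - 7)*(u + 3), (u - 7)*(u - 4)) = u - 7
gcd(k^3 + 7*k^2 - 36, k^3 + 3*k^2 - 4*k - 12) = k^2 + k - 6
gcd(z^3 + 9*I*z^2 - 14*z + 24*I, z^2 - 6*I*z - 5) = z - I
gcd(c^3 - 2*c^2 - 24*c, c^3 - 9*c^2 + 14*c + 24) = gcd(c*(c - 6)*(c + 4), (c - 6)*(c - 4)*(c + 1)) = c - 6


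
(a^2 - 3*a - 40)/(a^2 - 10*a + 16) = (a + 5)/(a - 2)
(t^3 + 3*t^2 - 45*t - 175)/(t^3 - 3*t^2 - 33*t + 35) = (t + 5)/(t - 1)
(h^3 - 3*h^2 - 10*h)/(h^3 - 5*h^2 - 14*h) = (h - 5)/(h - 7)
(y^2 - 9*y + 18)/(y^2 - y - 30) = (y - 3)/(y + 5)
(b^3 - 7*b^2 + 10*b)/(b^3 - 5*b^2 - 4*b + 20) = b/(b + 2)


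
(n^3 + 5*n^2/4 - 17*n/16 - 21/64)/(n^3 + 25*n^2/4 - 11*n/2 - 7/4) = (n^2 + n - 21/16)/(n^2 + 6*n - 7)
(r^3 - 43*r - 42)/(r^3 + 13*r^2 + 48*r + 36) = (r - 7)/(r + 6)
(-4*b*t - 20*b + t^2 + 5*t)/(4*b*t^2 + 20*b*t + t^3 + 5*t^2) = (-4*b + t)/(t*(4*b + t))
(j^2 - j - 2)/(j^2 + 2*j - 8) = (j + 1)/(j + 4)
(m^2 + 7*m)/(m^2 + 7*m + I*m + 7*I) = m/(m + I)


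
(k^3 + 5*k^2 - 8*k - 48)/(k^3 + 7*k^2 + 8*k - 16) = (k - 3)/(k - 1)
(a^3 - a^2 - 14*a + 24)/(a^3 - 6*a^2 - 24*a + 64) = (a - 3)/(a - 8)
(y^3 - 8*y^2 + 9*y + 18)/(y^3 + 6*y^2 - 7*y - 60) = (y^2 - 5*y - 6)/(y^2 + 9*y + 20)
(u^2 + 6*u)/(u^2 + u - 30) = u/(u - 5)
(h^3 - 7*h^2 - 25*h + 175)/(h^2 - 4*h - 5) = (h^2 - 2*h - 35)/(h + 1)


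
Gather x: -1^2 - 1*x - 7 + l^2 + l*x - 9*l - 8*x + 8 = l^2 - 9*l + x*(l - 9)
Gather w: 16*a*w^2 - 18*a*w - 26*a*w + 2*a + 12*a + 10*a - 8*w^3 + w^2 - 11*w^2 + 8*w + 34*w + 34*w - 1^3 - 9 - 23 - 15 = 24*a - 8*w^3 + w^2*(16*a - 10) + w*(76 - 44*a) - 48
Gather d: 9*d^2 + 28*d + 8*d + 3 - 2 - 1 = 9*d^2 + 36*d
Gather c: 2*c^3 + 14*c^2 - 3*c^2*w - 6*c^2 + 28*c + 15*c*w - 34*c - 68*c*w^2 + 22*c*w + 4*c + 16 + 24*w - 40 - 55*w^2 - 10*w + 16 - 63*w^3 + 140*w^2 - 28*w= 2*c^3 + c^2*(8 - 3*w) + c*(-68*w^2 + 37*w - 2) - 63*w^3 + 85*w^2 - 14*w - 8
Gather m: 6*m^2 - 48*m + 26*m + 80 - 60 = 6*m^2 - 22*m + 20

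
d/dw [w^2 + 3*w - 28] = 2*w + 3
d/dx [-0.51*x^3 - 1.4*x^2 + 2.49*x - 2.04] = -1.53*x^2 - 2.8*x + 2.49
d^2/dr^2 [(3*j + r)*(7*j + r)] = 2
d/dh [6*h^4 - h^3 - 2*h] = 24*h^3 - 3*h^2 - 2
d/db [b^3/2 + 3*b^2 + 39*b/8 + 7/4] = 3*b^2/2 + 6*b + 39/8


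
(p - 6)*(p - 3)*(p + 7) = p^3 - 2*p^2 - 45*p + 126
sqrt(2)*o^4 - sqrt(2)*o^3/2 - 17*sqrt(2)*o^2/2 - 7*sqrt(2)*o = o*(o - 7/2)*(o + 2)*(sqrt(2)*o + sqrt(2))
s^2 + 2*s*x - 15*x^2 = (s - 3*x)*(s + 5*x)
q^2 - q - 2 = (q - 2)*(q + 1)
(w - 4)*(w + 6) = w^2 + 2*w - 24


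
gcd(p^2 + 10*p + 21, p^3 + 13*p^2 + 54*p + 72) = p + 3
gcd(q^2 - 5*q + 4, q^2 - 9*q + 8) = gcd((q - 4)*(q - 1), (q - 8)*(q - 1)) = q - 1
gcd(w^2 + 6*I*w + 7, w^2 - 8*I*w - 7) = w - I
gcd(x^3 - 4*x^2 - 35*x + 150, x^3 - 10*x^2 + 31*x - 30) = x - 5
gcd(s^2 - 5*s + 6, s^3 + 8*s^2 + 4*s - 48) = s - 2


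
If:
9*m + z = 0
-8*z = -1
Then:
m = -1/72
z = 1/8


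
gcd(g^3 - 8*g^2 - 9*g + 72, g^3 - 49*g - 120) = g^2 - 5*g - 24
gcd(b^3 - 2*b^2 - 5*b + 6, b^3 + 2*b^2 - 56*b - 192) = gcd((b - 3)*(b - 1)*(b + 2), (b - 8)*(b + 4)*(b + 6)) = 1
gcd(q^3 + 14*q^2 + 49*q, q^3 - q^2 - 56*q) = q^2 + 7*q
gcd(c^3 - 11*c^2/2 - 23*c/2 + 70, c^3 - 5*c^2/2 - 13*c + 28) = c^2 - c/2 - 14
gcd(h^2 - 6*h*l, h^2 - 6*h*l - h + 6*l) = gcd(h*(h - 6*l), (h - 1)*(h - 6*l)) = h - 6*l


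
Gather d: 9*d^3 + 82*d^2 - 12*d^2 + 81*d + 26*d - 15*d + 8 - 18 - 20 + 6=9*d^3 + 70*d^2 + 92*d - 24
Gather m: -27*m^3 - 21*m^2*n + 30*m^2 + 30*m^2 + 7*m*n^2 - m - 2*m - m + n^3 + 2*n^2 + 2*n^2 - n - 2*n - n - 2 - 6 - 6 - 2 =-27*m^3 + m^2*(60 - 21*n) + m*(7*n^2 - 4) + n^3 + 4*n^2 - 4*n - 16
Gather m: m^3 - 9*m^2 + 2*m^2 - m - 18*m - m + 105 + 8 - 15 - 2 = m^3 - 7*m^2 - 20*m + 96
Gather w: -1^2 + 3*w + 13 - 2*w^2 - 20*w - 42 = -2*w^2 - 17*w - 30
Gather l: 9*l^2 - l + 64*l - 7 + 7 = 9*l^2 + 63*l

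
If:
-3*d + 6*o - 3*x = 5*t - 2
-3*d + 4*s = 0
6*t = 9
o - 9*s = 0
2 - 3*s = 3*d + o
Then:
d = 1/6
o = 9/8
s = 1/8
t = 3/2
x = 1/4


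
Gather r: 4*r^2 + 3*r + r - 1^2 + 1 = 4*r^2 + 4*r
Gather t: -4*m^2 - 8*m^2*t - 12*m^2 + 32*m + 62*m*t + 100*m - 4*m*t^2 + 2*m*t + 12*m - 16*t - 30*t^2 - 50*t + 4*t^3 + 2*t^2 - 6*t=-16*m^2 + 144*m + 4*t^3 + t^2*(-4*m - 28) + t*(-8*m^2 + 64*m - 72)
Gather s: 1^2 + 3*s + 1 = 3*s + 2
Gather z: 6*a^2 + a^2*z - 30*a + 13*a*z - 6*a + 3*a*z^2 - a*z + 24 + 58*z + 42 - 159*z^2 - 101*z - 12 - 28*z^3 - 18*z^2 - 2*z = 6*a^2 - 36*a - 28*z^3 + z^2*(3*a - 177) + z*(a^2 + 12*a - 45) + 54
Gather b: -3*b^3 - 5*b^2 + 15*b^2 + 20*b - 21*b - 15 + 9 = -3*b^3 + 10*b^2 - b - 6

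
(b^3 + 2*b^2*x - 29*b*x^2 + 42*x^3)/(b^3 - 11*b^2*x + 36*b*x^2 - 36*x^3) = (-b - 7*x)/(-b + 6*x)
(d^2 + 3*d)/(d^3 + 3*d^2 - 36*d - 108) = d/(d^2 - 36)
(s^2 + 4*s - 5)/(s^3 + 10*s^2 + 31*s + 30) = (s - 1)/(s^2 + 5*s + 6)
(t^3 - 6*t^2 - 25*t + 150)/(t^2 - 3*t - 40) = (t^2 - 11*t + 30)/(t - 8)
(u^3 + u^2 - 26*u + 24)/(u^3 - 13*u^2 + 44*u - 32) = (u + 6)/(u - 8)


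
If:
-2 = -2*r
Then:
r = 1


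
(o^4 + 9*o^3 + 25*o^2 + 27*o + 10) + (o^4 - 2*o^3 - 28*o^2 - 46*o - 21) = 2*o^4 + 7*o^3 - 3*o^2 - 19*o - 11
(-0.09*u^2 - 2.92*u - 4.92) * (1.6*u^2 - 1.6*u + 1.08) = -0.144*u^4 - 4.528*u^3 - 3.2972*u^2 + 4.7184*u - 5.3136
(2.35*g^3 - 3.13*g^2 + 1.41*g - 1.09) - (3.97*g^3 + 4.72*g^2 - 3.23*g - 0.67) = -1.62*g^3 - 7.85*g^2 + 4.64*g - 0.42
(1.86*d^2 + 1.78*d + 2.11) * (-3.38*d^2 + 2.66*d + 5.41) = -6.2868*d^4 - 1.0688*d^3 + 7.6656*d^2 + 15.2424*d + 11.4151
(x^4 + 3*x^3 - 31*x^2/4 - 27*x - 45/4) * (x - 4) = x^5 - x^4 - 79*x^3/4 + 4*x^2 + 387*x/4 + 45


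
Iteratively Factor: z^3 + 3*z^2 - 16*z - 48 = (z + 4)*(z^2 - z - 12) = (z + 3)*(z + 4)*(z - 4)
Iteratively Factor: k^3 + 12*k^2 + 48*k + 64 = (k + 4)*(k^2 + 8*k + 16) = (k + 4)^2*(k + 4)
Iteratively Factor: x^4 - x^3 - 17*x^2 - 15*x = (x + 3)*(x^3 - 4*x^2 - 5*x) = (x - 5)*(x + 3)*(x^2 + x) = x*(x - 5)*(x + 3)*(x + 1)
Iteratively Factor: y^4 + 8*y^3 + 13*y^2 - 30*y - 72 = (y + 3)*(y^3 + 5*y^2 - 2*y - 24) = (y + 3)*(y + 4)*(y^2 + y - 6) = (y - 2)*(y + 3)*(y + 4)*(y + 3)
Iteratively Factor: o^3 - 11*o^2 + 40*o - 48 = (o - 4)*(o^2 - 7*o + 12) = (o - 4)*(o - 3)*(o - 4)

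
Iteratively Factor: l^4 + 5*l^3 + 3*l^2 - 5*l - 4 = (l + 1)*(l^3 + 4*l^2 - l - 4) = (l + 1)*(l + 4)*(l^2 - 1) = (l - 1)*(l + 1)*(l + 4)*(l + 1)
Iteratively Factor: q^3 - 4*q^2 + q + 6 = (q - 2)*(q^2 - 2*q - 3) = (q - 2)*(q + 1)*(q - 3)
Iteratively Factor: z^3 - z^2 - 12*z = (z)*(z^2 - z - 12) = z*(z - 4)*(z + 3)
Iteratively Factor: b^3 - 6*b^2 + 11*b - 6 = (b - 2)*(b^2 - 4*b + 3) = (b - 3)*(b - 2)*(b - 1)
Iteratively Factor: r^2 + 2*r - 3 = (r - 1)*(r + 3)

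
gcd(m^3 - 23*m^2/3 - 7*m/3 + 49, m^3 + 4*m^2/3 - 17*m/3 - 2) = 1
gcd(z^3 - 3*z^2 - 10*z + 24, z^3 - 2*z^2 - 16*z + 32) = z^2 - 6*z + 8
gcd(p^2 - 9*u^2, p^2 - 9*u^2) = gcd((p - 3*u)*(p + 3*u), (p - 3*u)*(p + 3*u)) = p^2 - 9*u^2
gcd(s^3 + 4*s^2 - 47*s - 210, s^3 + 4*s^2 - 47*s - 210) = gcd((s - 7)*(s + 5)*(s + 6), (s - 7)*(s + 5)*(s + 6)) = s^3 + 4*s^2 - 47*s - 210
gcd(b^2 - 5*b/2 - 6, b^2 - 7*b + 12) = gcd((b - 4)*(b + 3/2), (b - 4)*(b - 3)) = b - 4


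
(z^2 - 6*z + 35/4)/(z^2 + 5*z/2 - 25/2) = (z - 7/2)/(z + 5)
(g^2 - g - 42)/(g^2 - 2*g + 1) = (g^2 - g - 42)/(g^2 - 2*g + 1)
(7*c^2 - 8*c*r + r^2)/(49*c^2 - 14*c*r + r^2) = (-c + r)/(-7*c + r)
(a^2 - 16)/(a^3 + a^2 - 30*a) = (a^2 - 16)/(a*(a^2 + a - 30))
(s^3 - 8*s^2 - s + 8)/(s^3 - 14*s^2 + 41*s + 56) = (s - 1)/(s - 7)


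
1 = 1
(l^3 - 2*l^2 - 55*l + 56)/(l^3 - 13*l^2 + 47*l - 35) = (l^2 - l - 56)/(l^2 - 12*l + 35)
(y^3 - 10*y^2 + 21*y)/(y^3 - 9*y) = (y - 7)/(y + 3)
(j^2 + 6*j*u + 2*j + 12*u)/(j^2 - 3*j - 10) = (j + 6*u)/(j - 5)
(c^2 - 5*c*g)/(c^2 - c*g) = (c - 5*g)/(c - g)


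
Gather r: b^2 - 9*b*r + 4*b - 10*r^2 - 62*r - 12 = b^2 + 4*b - 10*r^2 + r*(-9*b - 62) - 12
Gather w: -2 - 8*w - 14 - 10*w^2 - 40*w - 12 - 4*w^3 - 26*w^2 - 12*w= -4*w^3 - 36*w^2 - 60*w - 28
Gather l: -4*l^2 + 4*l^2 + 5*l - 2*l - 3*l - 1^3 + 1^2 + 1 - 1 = 0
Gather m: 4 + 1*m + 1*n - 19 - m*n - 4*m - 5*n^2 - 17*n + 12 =m*(-n - 3) - 5*n^2 - 16*n - 3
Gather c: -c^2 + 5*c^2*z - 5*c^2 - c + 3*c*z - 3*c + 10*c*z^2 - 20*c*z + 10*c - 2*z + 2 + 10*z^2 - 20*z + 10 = c^2*(5*z - 6) + c*(10*z^2 - 17*z + 6) + 10*z^2 - 22*z + 12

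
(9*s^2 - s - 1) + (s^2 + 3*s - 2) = 10*s^2 + 2*s - 3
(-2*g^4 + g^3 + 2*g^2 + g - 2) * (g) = -2*g^5 + g^4 + 2*g^3 + g^2 - 2*g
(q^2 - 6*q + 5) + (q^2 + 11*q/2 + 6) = 2*q^2 - q/2 + 11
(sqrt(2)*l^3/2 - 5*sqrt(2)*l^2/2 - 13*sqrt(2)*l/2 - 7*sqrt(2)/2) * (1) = sqrt(2)*l^3/2 - 5*sqrt(2)*l^2/2 - 13*sqrt(2)*l/2 - 7*sqrt(2)/2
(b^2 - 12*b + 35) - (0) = b^2 - 12*b + 35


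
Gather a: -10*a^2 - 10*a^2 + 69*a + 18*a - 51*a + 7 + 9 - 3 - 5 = -20*a^2 + 36*a + 8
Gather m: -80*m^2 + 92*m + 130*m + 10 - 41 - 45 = -80*m^2 + 222*m - 76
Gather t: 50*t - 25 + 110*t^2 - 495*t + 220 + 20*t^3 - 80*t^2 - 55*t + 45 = 20*t^3 + 30*t^2 - 500*t + 240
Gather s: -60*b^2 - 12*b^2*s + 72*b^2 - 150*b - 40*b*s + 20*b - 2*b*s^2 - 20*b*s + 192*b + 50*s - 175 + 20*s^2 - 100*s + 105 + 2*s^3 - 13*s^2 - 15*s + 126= 12*b^2 + 62*b + 2*s^3 + s^2*(7 - 2*b) + s*(-12*b^2 - 60*b - 65) + 56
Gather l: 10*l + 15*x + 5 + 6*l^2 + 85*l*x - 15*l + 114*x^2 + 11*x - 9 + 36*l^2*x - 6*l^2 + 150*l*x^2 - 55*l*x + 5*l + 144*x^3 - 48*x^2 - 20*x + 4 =36*l^2*x + l*(150*x^2 + 30*x) + 144*x^3 + 66*x^2 + 6*x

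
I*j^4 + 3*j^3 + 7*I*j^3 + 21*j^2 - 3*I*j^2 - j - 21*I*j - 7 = (j + 7)*(j - I)^2*(I*j + 1)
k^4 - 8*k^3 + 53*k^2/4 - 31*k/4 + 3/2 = (k - 6)*(k - 1)*(k - 1/2)^2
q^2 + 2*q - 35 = (q - 5)*(q + 7)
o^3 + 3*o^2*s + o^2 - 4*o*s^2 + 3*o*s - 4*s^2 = (o + 1)*(o - s)*(o + 4*s)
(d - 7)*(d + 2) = d^2 - 5*d - 14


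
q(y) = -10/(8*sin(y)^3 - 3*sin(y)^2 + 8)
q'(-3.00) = -0.21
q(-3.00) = -1.26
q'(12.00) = 2.46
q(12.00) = -1.69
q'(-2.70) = -1.35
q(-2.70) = -1.46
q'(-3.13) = -0.01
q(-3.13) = -1.25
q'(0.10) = -0.06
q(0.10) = -1.25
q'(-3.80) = -0.55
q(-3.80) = -1.15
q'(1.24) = 0.35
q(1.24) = -0.83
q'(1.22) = 0.37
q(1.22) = -0.83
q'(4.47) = -14.83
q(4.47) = 4.66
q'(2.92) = 0.02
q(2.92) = -1.26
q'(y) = -10*(-24*sin(y)^2*cos(y) + 6*sin(y)*cos(y))/(8*sin(y)^3 - 3*sin(y)^2 + 8)^2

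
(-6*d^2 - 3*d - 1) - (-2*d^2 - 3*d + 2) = -4*d^2 - 3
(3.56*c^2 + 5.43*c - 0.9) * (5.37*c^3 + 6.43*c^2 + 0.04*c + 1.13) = 19.1172*c^5 + 52.0499*c^4 + 30.2243*c^3 - 1.547*c^2 + 6.0999*c - 1.017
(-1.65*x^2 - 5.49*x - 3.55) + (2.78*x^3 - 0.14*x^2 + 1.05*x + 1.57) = 2.78*x^3 - 1.79*x^2 - 4.44*x - 1.98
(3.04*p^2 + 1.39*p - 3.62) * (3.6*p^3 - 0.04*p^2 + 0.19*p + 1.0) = 10.944*p^5 + 4.8824*p^4 - 12.51*p^3 + 3.4489*p^2 + 0.7022*p - 3.62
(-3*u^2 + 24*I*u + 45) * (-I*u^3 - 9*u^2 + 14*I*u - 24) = 3*I*u^5 + 51*u^4 - 303*I*u^3 - 669*u^2 + 54*I*u - 1080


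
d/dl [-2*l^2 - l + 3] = -4*l - 1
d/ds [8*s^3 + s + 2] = 24*s^2 + 1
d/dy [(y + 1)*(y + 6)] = 2*y + 7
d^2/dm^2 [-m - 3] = 0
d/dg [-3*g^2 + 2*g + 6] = 2 - 6*g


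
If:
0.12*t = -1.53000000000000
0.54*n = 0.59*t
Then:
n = -13.93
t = -12.75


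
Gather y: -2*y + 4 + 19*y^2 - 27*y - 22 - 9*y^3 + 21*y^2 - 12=-9*y^3 + 40*y^2 - 29*y - 30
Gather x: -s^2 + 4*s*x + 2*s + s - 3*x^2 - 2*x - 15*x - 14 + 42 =-s^2 + 3*s - 3*x^2 + x*(4*s - 17) + 28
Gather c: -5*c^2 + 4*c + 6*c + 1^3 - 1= -5*c^2 + 10*c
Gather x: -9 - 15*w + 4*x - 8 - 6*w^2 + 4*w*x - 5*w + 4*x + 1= -6*w^2 - 20*w + x*(4*w + 8) - 16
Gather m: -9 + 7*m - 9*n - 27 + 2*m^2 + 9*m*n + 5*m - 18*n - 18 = 2*m^2 + m*(9*n + 12) - 27*n - 54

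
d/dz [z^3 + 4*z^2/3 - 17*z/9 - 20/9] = 3*z^2 + 8*z/3 - 17/9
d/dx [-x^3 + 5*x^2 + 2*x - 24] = -3*x^2 + 10*x + 2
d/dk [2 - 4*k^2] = -8*k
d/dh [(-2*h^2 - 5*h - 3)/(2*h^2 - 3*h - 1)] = 4*(4*h^2 + 4*h - 1)/(4*h^4 - 12*h^3 + 5*h^2 + 6*h + 1)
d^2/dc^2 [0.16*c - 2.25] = 0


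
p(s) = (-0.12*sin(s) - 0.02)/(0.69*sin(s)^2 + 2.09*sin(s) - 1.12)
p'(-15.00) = -0.03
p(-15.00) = -0.03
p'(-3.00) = -0.09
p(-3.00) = 0.00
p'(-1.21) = 0.01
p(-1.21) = -0.04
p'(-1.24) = 0.01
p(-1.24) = -0.04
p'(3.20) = -0.11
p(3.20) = 0.01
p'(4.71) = -0.00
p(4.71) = -0.04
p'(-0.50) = 0.04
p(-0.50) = -0.02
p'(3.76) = -0.03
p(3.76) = -0.02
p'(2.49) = -1.10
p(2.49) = -0.23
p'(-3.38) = -0.53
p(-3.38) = 0.08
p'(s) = (-1.38*sin(s)*cos(s) - 2.09*cos(s))*(-0.12*sin(s) - 0.02)/(0.69*sin(s)^2 + 2.09*sin(s) - 1.12)^2 - 0.12*cos(s)/(0.69*sin(s)^2 + 2.09*sin(s) - 1.12)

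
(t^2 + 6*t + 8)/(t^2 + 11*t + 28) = (t + 2)/(t + 7)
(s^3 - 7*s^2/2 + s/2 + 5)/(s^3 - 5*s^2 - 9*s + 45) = (2*s^3 - 7*s^2 + s + 10)/(2*(s^3 - 5*s^2 - 9*s + 45))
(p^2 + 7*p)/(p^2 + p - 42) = p/(p - 6)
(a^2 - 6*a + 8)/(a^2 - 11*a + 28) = (a - 2)/(a - 7)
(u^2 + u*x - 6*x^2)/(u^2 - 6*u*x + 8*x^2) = (-u - 3*x)/(-u + 4*x)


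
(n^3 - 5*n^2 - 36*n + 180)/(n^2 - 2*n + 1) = (n^3 - 5*n^2 - 36*n + 180)/(n^2 - 2*n + 1)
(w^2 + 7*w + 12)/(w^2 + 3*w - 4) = (w + 3)/(w - 1)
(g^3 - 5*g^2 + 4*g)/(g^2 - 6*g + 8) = g*(g - 1)/(g - 2)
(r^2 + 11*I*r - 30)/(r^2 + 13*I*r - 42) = (r + 5*I)/(r + 7*I)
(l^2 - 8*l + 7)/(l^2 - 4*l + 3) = (l - 7)/(l - 3)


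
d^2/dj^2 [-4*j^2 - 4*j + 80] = -8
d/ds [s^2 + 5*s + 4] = 2*s + 5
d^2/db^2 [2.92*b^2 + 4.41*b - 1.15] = 5.84000000000000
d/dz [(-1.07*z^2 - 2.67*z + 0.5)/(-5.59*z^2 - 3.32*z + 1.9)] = (-11.3729*z^2 + 1.524*z - 3.413)/(31.2481*z^4 + 37.1176*z^3 - 10.2196*z^2 - 12.616*z + 3.61)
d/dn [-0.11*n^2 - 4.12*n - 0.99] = -0.22*n - 4.12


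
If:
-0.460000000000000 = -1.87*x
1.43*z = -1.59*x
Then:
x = 0.25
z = -0.27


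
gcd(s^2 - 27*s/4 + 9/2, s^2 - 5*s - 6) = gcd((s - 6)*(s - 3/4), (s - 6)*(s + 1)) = s - 6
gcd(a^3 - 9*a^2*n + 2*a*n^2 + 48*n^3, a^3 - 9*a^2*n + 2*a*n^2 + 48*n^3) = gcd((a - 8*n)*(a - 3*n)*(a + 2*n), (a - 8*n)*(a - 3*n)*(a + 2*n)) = a^3 - 9*a^2*n + 2*a*n^2 + 48*n^3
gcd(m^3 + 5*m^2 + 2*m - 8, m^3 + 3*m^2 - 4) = m^2 + m - 2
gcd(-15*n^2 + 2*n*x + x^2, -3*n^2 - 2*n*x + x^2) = -3*n + x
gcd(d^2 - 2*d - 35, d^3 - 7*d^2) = d - 7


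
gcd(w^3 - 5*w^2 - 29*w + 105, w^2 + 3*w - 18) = w - 3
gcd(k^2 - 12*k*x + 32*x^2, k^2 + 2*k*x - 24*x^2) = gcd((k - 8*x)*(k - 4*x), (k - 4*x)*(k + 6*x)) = -k + 4*x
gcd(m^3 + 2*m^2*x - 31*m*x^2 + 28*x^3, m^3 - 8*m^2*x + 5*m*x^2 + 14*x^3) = 1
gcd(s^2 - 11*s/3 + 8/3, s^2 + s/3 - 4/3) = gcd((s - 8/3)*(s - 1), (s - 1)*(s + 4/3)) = s - 1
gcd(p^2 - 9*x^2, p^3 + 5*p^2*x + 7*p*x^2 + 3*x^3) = p + 3*x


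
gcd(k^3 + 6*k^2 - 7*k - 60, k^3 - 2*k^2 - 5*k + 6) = k - 3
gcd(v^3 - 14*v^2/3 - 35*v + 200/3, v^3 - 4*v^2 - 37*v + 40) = v^2 - 3*v - 40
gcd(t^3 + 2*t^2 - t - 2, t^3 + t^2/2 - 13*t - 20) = t + 2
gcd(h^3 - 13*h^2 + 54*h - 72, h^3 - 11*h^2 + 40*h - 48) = h^2 - 7*h + 12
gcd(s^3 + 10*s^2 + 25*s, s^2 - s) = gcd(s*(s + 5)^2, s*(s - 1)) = s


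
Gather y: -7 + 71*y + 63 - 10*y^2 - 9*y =-10*y^2 + 62*y + 56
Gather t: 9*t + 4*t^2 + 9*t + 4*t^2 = 8*t^2 + 18*t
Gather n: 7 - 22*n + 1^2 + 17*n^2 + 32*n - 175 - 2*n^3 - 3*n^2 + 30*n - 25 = -2*n^3 + 14*n^2 + 40*n - 192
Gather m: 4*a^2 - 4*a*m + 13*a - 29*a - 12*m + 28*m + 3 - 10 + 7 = 4*a^2 - 16*a + m*(16 - 4*a)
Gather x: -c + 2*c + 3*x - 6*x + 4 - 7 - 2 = c - 3*x - 5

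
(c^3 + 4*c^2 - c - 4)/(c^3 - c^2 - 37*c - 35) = (c^2 + 3*c - 4)/(c^2 - 2*c - 35)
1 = 1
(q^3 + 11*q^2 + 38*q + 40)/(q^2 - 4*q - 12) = (q^2 + 9*q + 20)/(q - 6)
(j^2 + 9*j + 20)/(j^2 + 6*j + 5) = (j + 4)/(j + 1)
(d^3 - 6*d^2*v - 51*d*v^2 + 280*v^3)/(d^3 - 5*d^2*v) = 1 - v/d - 56*v^2/d^2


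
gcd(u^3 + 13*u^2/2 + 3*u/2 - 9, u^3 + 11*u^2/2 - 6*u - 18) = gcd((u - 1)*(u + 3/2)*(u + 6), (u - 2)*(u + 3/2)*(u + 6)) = u^2 + 15*u/2 + 9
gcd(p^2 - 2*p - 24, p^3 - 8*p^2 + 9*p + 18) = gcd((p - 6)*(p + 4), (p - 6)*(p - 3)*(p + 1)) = p - 6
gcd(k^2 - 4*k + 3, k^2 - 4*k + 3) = k^2 - 4*k + 3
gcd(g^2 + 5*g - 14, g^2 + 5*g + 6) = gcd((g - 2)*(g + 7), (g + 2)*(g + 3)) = 1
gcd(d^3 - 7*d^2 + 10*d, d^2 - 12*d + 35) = d - 5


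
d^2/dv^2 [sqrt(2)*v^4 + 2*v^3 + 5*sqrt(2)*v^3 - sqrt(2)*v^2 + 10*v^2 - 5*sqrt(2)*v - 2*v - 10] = 12*sqrt(2)*v^2 + 12*v + 30*sqrt(2)*v - 2*sqrt(2) + 20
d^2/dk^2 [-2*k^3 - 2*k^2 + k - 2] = -12*k - 4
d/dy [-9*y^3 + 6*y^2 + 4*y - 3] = -27*y^2 + 12*y + 4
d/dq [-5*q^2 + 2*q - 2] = 2 - 10*q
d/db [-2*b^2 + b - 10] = 1 - 4*b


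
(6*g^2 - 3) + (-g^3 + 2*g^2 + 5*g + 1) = -g^3 + 8*g^2 + 5*g - 2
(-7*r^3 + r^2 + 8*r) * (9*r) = -63*r^4 + 9*r^3 + 72*r^2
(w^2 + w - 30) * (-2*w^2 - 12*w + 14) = -2*w^4 - 14*w^3 + 62*w^2 + 374*w - 420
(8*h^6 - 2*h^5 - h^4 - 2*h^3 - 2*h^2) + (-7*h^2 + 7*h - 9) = 8*h^6 - 2*h^5 - h^4 - 2*h^3 - 9*h^2 + 7*h - 9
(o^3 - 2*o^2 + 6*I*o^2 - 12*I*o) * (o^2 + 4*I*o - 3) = o^5 - 2*o^4 + 10*I*o^4 - 27*o^3 - 20*I*o^3 + 54*o^2 - 18*I*o^2 + 36*I*o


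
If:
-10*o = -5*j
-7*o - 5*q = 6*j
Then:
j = -10*q/19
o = -5*q/19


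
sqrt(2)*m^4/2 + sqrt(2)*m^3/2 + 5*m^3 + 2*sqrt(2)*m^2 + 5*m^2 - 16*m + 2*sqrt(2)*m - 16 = (m - sqrt(2))*(m + 2*sqrt(2))*(m + 4*sqrt(2))*(sqrt(2)*m/2 + sqrt(2)/2)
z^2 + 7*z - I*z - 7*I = (z + 7)*(z - I)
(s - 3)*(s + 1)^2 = s^3 - s^2 - 5*s - 3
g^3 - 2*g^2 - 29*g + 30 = (g - 6)*(g - 1)*(g + 5)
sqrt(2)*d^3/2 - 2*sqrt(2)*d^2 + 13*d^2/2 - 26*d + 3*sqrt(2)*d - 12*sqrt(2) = (d - 4)*(d + 6*sqrt(2))*(sqrt(2)*d/2 + 1/2)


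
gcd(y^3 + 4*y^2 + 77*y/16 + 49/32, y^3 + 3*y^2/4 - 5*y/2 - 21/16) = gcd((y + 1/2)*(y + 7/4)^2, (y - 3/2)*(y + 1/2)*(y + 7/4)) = y^2 + 9*y/4 + 7/8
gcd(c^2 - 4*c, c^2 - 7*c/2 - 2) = c - 4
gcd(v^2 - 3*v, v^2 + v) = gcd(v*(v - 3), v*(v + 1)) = v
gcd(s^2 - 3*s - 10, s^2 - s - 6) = s + 2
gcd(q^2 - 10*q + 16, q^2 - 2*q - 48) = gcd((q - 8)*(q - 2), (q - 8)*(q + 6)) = q - 8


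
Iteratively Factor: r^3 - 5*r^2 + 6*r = (r)*(r^2 - 5*r + 6) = r*(r - 2)*(r - 3)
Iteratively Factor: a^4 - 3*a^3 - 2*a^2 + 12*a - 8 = (a - 2)*(a^3 - a^2 - 4*a + 4) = (a - 2)*(a + 2)*(a^2 - 3*a + 2) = (a - 2)*(a - 1)*(a + 2)*(a - 2)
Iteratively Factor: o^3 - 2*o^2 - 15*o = (o - 5)*(o^2 + 3*o) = (o - 5)*(o + 3)*(o)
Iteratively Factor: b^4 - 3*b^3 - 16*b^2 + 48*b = (b - 3)*(b^3 - 16*b) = b*(b - 3)*(b^2 - 16) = b*(b - 3)*(b + 4)*(b - 4)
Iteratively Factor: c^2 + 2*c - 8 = (c - 2)*(c + 4)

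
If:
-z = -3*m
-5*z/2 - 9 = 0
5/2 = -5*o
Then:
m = -6/5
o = -1/2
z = -18/5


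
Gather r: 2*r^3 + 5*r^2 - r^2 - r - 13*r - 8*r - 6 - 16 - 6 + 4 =2*r^3 + 4*r^2 - 22*r - 24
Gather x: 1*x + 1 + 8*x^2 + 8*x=8*x^2 + 9*x + 1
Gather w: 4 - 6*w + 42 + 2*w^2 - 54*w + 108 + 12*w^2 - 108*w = 14*w^2 - 168*w + 154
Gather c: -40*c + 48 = 48 - 40*c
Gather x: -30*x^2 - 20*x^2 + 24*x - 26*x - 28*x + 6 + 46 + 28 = -50*x^2 - 30*x + 80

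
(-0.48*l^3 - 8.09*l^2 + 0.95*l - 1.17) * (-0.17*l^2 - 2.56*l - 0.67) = 0.0816*l^5 + 2.6041*l^4 + 20.8705*l^3 + 3.1872*l^2 + 2.3587*l + 0.7839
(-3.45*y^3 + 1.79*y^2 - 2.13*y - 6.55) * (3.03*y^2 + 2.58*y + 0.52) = -10.4535*y^5 - 3.4773*y^4 - 3.6297*y^3 - 24.4111*y^2 - 18.0066*y - 3.406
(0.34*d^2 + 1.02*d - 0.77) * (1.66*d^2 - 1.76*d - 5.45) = 0.5644*d^4 + 1.0948*d^3 - 4.9264*d^2 - 4.2038*d + 4.1965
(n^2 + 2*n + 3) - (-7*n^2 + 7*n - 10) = 8*n^2 - 5*n + 13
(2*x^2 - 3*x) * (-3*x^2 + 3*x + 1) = -6*x^4 + 15*x^3 - 7*x^2 - 3*x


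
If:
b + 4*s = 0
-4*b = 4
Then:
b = -1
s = 1/4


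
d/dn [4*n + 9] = 4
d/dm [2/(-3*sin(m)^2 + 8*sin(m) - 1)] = 4*(3*sin(m) - 4)*cos(m)/(3*sin(m)^2 - 8*sin(m) + 1)^2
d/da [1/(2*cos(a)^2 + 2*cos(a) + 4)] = (2*cos(a) + 1)*sin(a)/(2*(cos(a)^2 + cos(a) + 2)^2)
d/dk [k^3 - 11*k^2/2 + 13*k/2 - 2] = 3*k^2 - 11*k + 13/2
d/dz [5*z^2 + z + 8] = 10*z + 1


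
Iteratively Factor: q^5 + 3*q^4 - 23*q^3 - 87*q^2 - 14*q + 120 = (q - 1)*(q^4 + 4*q^3 - 19*q^2 - 106*q - 120) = (q - 5)*(q - 1)*(q^3 + 9*q^2 + 26*q + 24) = (q - 5)*(q - 1)*(q + 4)*(q^2 + 5*q + 6) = (q - 5)*(q - 1)*(q + 3)*(q + 4)*(q + 2)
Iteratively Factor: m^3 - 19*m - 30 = (m + 3)*(m^2 - 3*m - 10) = (m + 2)*(m + 3)*(m - 5)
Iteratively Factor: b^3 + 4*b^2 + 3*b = (b + 1)*(b^2 + 3*b) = (b + 1)*(b + 3)*(b)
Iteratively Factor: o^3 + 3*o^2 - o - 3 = (o - 1)*(o^2 + 4*o + 3) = (o - 1)*(o + 3)*(o + 1)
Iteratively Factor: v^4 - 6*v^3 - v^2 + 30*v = (v - 5)*(v^3 - v^2 - 6*v) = (v - 5)*(v + 2)*(v^2 - 3*v) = v*(v - 5)*(v + 2)*(v - 3)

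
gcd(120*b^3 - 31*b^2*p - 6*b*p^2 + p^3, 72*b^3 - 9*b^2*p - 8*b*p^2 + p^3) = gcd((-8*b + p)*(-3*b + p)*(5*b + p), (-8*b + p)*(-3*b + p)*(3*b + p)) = 24*b^2 - 11*b*p + p^2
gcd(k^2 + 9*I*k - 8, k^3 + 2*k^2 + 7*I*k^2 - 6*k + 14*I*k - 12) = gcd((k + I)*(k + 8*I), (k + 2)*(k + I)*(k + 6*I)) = k + I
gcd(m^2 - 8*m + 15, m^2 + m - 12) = m - 3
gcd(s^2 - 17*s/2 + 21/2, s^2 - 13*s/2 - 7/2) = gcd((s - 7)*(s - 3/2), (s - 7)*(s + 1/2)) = s - 7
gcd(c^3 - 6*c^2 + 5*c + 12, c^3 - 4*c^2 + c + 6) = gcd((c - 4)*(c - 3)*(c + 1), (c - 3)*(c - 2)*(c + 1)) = c^2 - 2*c - 3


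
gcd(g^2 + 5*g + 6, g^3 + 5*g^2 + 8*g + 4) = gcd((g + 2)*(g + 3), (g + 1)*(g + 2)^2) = g + 2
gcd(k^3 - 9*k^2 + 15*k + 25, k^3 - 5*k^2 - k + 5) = k^2 - 4*k - 5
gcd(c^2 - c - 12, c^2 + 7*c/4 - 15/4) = c + 3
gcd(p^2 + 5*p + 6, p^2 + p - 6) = p + 3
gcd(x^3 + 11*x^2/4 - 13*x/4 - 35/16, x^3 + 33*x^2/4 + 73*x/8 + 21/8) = x + 1/2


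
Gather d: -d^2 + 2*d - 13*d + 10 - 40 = -d^2 - 11*d - 30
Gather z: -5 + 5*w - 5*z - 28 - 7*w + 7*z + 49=-2*w + 2*z + 16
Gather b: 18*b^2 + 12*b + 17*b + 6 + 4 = 18*b^2 + 29*b + 10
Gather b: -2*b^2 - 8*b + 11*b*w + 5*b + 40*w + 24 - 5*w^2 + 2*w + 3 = -2*b^2 + b*(11*w - 3) - 5*w^2 + 42*w + 27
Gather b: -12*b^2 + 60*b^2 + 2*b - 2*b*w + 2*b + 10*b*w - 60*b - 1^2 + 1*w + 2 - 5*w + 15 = 48*b^2 + b*(8*w - 56) - 4*w + 16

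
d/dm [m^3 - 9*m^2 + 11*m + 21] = 3*m^2 - 18*m + 11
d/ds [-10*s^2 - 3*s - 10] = -20*s - 3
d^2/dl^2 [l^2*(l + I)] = 6*l + 2*I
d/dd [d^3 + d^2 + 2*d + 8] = 3*d^2 + 2*d + 2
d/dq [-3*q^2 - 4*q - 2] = -6*q - 4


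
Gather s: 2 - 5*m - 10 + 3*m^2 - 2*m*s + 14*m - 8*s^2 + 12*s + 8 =3*m^2 + 9*m - 8*s^2 + s*(12 - 2*m)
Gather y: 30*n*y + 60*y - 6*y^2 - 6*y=-6*y^2 + y*(30*n + 54)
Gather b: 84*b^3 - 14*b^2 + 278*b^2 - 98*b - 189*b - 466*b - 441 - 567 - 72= 84*b^3 + 264*b^2 - 753*b - 1080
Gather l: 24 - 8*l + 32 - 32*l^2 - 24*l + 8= -32*l^2 - 32*l + 64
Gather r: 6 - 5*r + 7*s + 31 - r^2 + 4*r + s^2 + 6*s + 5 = -r^2 - r + s^2 + 13*s + 42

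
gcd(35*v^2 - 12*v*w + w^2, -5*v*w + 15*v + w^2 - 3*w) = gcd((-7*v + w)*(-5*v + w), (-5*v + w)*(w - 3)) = 5*v - w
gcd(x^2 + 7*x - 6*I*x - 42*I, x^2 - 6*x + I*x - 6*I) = 1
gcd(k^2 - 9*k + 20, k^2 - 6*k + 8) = k - 4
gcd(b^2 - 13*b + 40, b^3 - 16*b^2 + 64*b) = b - 8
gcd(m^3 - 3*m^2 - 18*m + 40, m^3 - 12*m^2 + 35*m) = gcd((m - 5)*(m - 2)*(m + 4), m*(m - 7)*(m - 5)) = m - 5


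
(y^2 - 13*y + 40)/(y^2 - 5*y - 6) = (-y^2 + 13*y - 40)/(-y^2 + 5*y + 6)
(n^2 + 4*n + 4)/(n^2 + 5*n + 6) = (n + 2)/(n + 3)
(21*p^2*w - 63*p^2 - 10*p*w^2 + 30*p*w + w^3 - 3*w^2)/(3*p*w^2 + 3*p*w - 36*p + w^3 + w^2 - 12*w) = (21*p^2 - 10*p*w + w^2)/(3*p*w + 12*p + w^2 + 4*w)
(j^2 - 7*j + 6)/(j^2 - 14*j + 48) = (j - 1)/(j - 8)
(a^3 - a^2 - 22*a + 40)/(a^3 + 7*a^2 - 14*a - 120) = (a - 2)/(a + 6)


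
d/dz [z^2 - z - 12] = 2*z - 1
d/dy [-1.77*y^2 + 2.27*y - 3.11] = 2.27 - 3.54*y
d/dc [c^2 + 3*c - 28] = 2*c + 3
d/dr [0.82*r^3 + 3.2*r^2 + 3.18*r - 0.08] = 2.46*r^2 + 6.4*r + 3.18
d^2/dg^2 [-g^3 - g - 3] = -6*g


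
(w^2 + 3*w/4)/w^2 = (w + 3/4)/w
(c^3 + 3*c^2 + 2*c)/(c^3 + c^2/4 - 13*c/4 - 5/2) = 4*c*(c + 2)/(4*c^2 - 3*c - 10)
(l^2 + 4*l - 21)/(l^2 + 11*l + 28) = (l - 3)/(l + 4)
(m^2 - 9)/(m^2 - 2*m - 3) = (m + 3)/(m + 1)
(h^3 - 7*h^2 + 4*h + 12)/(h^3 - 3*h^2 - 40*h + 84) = (h^2 - 5*h - 6)/(h^2 - h - 42)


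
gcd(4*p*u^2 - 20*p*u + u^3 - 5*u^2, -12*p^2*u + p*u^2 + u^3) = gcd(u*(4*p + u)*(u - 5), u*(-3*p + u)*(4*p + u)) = 4*p*u + u^2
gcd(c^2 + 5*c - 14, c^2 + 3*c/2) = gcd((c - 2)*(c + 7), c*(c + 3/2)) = 1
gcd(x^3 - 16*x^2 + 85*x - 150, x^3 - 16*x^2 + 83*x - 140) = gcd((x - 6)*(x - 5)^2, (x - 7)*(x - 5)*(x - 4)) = x - 5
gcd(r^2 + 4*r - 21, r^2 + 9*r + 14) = r + 7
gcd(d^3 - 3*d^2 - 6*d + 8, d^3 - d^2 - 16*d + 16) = d^2 - 5*d + 4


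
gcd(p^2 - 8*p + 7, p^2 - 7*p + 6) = p - 1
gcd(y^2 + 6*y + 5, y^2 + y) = y + 1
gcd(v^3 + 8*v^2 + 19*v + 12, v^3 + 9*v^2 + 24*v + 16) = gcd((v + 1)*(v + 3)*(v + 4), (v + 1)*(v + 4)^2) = v^2 + 5*v + 4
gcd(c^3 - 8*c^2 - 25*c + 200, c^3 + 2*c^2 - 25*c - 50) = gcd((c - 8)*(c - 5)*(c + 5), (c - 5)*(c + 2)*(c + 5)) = c^2 - 25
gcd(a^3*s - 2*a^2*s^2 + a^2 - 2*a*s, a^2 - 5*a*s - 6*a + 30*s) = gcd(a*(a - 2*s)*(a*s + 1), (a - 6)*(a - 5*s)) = 1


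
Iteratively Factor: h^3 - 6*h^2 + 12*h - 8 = (h - 2)*(h^2 - 4*h + 4) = (h - 2)^2*(h - 2)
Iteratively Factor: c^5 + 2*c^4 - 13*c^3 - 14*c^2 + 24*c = (c - 3)*(c^4 + 5*c^3 + 2*c^2 - 8*c) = c*(c - 3)*(c^3 + 5*c^2 + 2*c - 8) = c*(c - 3)*(c + 2)*(c^2 + 3*c - 4) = c*(c - 3)*(c + 2)*(c + 4)*(c - 1)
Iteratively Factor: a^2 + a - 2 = (a - 1)*(a + 2)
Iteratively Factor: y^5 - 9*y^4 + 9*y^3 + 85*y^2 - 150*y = (y - 5)*(y^4 - 4*y^3 - 11*y^2 + 30*y) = (y - 5)^2*(y^3 + y^2 - 6*y) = y*(y - 5)^2*(y^2 + y - 6) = y*(y - 5)^2*(y - 2)*(y + 3)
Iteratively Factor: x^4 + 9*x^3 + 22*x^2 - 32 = (x - 1)*(x^3 + 10*x^2 + 32*x + 32) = (x - 1)*(x + 4)*(x^2 + 6*x + 8) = (x - 1)*(x + 4)^2*(x + 2)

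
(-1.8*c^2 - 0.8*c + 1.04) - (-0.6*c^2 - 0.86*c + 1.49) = -1.2*c^2 + 0.0599999999999999*c - 0.45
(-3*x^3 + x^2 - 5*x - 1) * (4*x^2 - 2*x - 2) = -12*x^5 + 10*x^4 - 16*x^3 + 4*x^2 + 12*x + 2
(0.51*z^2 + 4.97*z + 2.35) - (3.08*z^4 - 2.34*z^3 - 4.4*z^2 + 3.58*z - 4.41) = -3.08*z^4 + 2.34*z^3 + 4.91*z^2 + 1.39*z + 6.76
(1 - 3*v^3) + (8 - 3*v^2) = -3*v^3 - 3*v^2 + 9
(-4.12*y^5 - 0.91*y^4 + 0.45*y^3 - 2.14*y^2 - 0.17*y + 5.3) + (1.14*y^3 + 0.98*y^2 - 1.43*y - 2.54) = -4.12*y^5 - 0.91*y^4 + 1.59*y^3 - 1.16*y^2 - 1.6*y + 2.76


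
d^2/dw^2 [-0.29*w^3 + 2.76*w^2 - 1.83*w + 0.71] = 5.52 - 1.74*w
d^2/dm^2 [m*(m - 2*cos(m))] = 2*m*cos(m) + 4*sin(m) + 2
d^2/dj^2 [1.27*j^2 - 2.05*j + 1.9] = 2.54000000000000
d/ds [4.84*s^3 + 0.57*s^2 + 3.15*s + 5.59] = 14.52*s^2 + 1.14*s + 3.15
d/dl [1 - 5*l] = -5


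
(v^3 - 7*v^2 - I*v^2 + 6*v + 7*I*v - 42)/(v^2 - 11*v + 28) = (v^2 - I*v + 6)/(v - 4)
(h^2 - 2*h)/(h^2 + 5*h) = (h - 2)/(h + 5)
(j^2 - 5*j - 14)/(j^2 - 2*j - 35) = (j + 2)/(j + 5)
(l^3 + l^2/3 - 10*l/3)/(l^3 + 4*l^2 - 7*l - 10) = l*(3*l^2 + l - 10)/(3*(l^3 + 4*l^2 - 7*l - 10))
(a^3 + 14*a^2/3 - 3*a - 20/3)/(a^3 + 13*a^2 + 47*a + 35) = (a - 4/3)/(a + 7)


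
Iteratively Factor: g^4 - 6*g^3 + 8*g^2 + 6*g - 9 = (g + 1)*(g^3 - 7*g^2 + 15*g - 9) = (g - 1)*(g + 1)*(g^2 - 6*g + 9) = (g - 3)*(g - 1)*(g + 1)*(g - 3)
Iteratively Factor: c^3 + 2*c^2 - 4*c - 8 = (c + 2)*(c^2 - 4) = (c - 2)*(c + 2)*(c + 2)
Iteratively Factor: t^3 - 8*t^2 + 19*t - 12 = (t - 1)*(t^2 - 7*t + 12) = (t - 4)*(t - 1)*(t - 3)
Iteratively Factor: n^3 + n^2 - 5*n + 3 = (n + 3)*(n^2 - 2*n + 1) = (n - 1)*(n + 3)*(n - 1)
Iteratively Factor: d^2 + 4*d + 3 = (d + 1)*(d + 3)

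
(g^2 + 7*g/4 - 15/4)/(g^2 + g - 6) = (g - 5/4)/(g - 2)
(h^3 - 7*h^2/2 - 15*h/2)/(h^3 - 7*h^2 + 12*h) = (2*h^2 - 7*h - 15)/(2*(h^2 - 7*h + 12))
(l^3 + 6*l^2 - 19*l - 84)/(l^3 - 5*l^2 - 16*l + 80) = (l^2 + 10*l + 21)/(l^2 - l - 20)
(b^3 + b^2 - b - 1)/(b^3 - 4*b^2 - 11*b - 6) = (b - 1)/(b - 6)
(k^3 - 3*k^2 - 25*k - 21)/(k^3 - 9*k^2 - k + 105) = (k + 1)/(k - 5)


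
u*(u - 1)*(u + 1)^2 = u^4 + u^3 - u^2 - u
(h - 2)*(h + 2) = h^2 - 4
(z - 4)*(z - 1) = z^2 - 5*z + 4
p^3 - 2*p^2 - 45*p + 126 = (p - 6)*(p - 3)*(p + 7)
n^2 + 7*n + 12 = (n + 3)*(n + 4)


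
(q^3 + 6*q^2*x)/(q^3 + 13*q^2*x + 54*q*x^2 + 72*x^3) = q^2/(q^2 + 7*q*x + 12*x^2)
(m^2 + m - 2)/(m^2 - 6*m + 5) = (m + 2)/(m - 5)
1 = 1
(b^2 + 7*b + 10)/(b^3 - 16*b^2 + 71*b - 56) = (b^2 + 7*b + 10)/(b^3 - 16*b^2 + 71*b - 56)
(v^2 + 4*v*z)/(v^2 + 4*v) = (v + 4*z)/(v + 4)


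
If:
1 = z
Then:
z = 1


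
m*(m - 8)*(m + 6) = m^3 - 2*m^2 - 48*m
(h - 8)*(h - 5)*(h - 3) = h^3 - 16*h^2 + 79*h - 120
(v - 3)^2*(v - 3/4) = v^3 - 27*v^2/4 + 27*v/2 - 27/4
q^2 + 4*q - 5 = (q - 1)*(q + 5)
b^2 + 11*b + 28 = (b + 4)*(b + 7)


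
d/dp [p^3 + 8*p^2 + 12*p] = 3*p^2 + 16*p + 12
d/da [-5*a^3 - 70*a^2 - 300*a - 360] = -15*a^2 - 140*a - 300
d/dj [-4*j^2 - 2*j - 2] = -8*j - 2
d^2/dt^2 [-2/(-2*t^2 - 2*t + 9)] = 8*(-2*t^2 - 2*t + 2*(2*t + 1)^2 + 9)/(2*t^2 + 2*t - 9)^3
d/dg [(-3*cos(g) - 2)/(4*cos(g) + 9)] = 19*sin(g)/(4*cos(g) + 9)^2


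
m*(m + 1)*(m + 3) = m^3 + 4*m^2 + 3*m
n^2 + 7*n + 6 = (n + 1)*(n + 6)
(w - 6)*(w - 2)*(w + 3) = w^3 - 5*w^2 - 12*w + 36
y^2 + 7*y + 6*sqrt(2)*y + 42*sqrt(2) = (y + 7)*(y + 6*sqrt(2))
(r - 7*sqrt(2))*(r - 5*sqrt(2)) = r^2 - 12*sqrt(2)*r + 70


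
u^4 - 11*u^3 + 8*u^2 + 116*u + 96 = (u - 8)*(u - 6)*(u + 1)*(u + 2)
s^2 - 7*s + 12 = (s - 4)*(s - 3)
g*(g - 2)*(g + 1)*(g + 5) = g^4 + 4*g^3 - 7*g^2 - 10*g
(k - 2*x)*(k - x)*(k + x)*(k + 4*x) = k^4 + 2*k^3*x - 9*k^2*x^2 - 2*k*x^3 + 8*x^4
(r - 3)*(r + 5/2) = r^2 - r/2 - 15/2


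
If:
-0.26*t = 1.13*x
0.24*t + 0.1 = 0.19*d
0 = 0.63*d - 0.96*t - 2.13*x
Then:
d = -0.76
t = -1.02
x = 0.23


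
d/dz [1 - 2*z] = -2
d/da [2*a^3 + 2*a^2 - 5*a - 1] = 6*a^2 + 4*a - 5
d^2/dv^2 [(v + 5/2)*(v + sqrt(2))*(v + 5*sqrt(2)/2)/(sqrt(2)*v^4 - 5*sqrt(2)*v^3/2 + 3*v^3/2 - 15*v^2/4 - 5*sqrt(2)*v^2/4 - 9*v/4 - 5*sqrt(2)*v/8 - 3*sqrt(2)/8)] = 4*(256*v^9 + 1920*v^8 + 2688*sqrt(2)*v^8 + 7872*v^7 + 9600*sqrt(2)*v^7 - 29536*sqrt(2)*v^6 + 36480*v^6 - 156336*v^5 + 61440*sqrt(2)*v^5 - 100680*sqrt(2)*v^4 + 163800*v^4 + 22596*v^3 + 109160*sqrt(2)*v^3 + 54774*sqrt(2)*v^2 + 84360*v^2 + 27858*v + 21600*sqrt(2)*v + 1311*sqrt(2) + 5750)/(512*sqrt(2)*v^12 - 3840*sqrt(2)*v^11 + 2304*v^11 - 17280*v^10 + 9408*sqrt(2)*v^10 - 12320*sqrt(2)*v^9 + 34848*v^9 + 720*v^8 + 19680*sqrt(2)*v^8 - 20376*v^7 + 1920*sqrt(2)*v^7 - 39340*sqrt(2)*v^6 - 26100*v^6 - 48816*v^5 - 32070*sqrt(2)*v^5 - 33030*v^4 - 18300*sqrt(2)*v^4 - 8855*sqrt(2)*v^3 - 9882*v^3 - 1953*sqrt(2)*v^2 - 2430*v^2 - 486*v - 135*sqrt(2)*v - 27*sqrt(2))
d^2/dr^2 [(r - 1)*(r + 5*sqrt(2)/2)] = 2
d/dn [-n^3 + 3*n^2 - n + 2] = -3*n^2 + 6*n - 1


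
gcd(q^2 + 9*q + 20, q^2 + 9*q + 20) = q^2 + 9*q + 20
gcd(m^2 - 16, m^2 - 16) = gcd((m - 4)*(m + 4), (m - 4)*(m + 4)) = m^2 - 16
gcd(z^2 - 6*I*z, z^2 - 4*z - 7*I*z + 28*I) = 1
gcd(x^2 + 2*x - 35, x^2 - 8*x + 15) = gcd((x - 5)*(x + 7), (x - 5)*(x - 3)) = x - 5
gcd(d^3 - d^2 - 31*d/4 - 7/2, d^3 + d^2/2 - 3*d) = d + 2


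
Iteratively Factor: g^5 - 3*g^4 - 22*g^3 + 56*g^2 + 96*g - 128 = (g - 4)*(g^4 + g^3 - 18*g^2 - 16*g + 32) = (g - 4)*(g + 2)*(g^3 - g^2 - 16*g + 16) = (g - 4)*(g - 1)*(g + 2)*(g^2 - 16) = (g - 4)^2*(g - 1)*(g + 2)*(g + 4)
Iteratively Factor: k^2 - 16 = (k - 4)*(k + 4)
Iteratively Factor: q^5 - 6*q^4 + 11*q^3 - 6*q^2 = (q)*(q^4 - 6*q^3 + 11*q^2 - 6*q) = q*(q - 3)*(q^3 - 3*q^2 + 2*q) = q*(q - 3)*(q - 2)*(q^2 - q) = q^2*(q - 3)*(q - 2)*(q - 1)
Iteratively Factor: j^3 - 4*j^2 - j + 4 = (j - 1)*(j^2 - 3*j - 4) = (j - 4)*(j - 1)*(j + 1)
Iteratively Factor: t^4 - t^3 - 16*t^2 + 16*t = (t)*(t^3 - t^2 - 16*t + 16) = t*(t + 4)*(t^2 - 5*t + 4) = t*(t - 1)*(t + 4)*(t - 4)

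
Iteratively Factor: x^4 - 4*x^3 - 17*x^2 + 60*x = (x - 5)*(x^3 + x^2 - 12*x) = (x - 5)*(x + 4)*(x^2 - 3*x) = x*(x - 5)*(x + 4)*(x - 3)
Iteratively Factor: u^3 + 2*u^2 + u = (u)*(u^2 + 2*u + 1) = u*(u + 1)*(u + 1)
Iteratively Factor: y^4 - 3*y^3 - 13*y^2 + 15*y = (y + 3)*(y^3 - 6*y^2 + 5*y) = y*(y + 3)*(y^2 - 6*y + 5) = y*(y - 5)*(y + 3)*(y - 1)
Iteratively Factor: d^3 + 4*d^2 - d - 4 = (d - 1)*(d^2 + 5*d + 4) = (d - 1)*(d + 1)*(d + 4)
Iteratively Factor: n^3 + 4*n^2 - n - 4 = (n + 1)*(n^2 + 3*n - 4) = (n - 1)*(n + 1)*(n + 4)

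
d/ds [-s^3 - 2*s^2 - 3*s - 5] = -3*s^2 - 4*s - 3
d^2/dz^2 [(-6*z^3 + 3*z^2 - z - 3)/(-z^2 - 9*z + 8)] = 2*(562*z^3 - 1359*z^2 + 1257*z + 147)/(z^6 + 27*z^5 + 219*z^4 + 297*z^3 - 1752*z^2 + 1728*z - 512)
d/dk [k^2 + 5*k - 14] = 2*k + 5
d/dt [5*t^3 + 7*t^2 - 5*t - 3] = 15*t^2 + 14*t - 5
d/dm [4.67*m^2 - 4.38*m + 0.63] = 9.34*m - 4.38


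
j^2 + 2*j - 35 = (j - 5)*(j + 7)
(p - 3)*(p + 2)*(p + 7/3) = p^3 + 4*p^2/3 - 25*p/3 - 14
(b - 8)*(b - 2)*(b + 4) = b^3 - 6*b^2 - 24*b + 64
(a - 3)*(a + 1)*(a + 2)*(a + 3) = a^4 + 3*a^3 - 7*a^2 - 27*a - 18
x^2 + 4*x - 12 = (x - 2)*(x + 6)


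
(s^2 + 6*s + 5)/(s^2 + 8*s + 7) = (s + 5)/(s + 7)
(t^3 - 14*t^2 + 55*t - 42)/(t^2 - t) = t - 13 + 42/t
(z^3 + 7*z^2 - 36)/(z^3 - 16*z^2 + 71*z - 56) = (z^3 + 7*z^2 - 36)/(z^3 - 16*z^2 + 71*z - 56)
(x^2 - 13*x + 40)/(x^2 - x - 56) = (x - 5)/(x + 7)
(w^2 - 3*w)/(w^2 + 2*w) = (w - 3)/(w + 2)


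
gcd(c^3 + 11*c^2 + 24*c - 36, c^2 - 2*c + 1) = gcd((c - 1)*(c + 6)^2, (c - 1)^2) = c - 1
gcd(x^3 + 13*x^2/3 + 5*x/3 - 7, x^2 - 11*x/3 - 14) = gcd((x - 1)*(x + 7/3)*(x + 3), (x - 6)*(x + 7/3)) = x + 7/3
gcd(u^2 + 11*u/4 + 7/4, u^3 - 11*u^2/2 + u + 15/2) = u + 1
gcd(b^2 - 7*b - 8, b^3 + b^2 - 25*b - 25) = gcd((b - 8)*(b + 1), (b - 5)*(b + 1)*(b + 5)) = b + 1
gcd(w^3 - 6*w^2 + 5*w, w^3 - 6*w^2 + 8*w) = w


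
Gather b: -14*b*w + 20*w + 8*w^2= -14*b*w + 8*w^2 + 20*w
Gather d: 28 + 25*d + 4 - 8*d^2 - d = -8*d^2 + 24*d + 32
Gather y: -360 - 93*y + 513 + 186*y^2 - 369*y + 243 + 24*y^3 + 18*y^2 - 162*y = 24*y^3 + 204*y^2 - 624*y + 396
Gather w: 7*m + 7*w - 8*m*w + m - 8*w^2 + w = 8*m - 8*w^2 + w*(8 - 8*m)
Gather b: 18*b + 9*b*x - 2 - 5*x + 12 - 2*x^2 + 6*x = b*(9*x + 18) - 2*x^2 + x + 10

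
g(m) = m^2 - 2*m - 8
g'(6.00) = 10.00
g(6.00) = 16.00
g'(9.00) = 16.00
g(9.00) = 55.00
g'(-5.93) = -13.86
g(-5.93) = 39.02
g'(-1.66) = -5.32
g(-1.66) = -1.92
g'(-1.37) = -4.74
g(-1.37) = -3.38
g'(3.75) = 5.50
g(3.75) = -1.44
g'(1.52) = 1.04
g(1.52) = -8.73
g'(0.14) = -1.72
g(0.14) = -8.26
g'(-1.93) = -5.86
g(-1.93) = -0.42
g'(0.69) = -0.62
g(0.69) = -8.90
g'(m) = 2*m - 2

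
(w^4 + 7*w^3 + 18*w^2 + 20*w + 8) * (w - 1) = w^5 + 6*w^4 + 11*w^3 + 2*w^2 - 12*w - 8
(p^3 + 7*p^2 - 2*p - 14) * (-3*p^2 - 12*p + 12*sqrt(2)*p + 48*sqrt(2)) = -3*p^5 - 33*p^4 + 12*sqrt(2)*p^4 - 78*p^3 + 132*sqrt(2)*p^3 + 66*p^2 + 312*sqrt(2)*p^2 - 264*sqrt(2)*p + 168*p - 672*sqrt(2)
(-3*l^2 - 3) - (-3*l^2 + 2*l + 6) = -2*l - 9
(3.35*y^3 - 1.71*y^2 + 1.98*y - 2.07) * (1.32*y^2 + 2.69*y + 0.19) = 4.422*y^5 + 6.7543*y^4 - 1.3498*y^3 + 2.2689*y^2 - 5.1921*y - 0.3933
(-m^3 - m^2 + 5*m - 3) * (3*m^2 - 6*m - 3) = -3*m^5 + 3*m^4 + 24*m^3 - 36*m^2 + 3*m + 9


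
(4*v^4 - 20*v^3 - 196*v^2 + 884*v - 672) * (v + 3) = 4*v^5 - 8*v^4 - 256*v^3 + 296*v^2 + 1980*v - 2016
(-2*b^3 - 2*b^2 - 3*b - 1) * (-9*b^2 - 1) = 18*b^5 + 18*b^4 + 29*b^3 + 11*b^2 + 3*b + 1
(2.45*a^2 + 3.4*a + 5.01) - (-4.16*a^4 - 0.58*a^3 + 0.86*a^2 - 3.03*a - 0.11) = 4.16*a^4 + 0.58*a^3 + 1.59*a^2 + 6.43*a + 5.12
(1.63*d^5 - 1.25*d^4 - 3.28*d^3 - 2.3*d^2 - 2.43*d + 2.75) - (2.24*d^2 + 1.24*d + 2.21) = 1.63*d^5 - 1.25*d^4 - 3.28*d^3 - 4.54*d^2 - 3.67*d + 0.54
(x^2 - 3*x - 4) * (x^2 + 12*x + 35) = x^4 + 9*x^3 - 5*x^2 - 153*x - 140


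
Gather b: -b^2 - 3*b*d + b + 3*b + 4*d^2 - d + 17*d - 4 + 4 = -b^2 + b*(4 - 3*d) + 4*d^2 + 16*d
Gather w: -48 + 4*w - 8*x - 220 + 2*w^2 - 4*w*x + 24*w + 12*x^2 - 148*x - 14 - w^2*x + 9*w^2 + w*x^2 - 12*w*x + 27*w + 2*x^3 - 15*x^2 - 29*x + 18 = w^2*(11 - x) + w*(x^2 - 16*x + 55) + 2*x^3 - 3*x^2 - 185*x - 264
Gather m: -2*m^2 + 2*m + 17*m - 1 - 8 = -2*m^2 + 19*m - 9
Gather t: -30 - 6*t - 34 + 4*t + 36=-2*t - 28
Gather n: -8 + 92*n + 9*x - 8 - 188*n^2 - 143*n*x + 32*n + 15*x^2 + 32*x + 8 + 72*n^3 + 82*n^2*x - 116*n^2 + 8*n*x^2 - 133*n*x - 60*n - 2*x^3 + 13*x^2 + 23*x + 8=72*n^3 + n^2*(82*x - 304) + n*(8*x^2 - 276*x + 64) - 2*x^3 + 28*x^2 + 64*x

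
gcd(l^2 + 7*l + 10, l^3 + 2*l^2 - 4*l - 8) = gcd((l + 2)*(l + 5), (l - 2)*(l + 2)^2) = l + 2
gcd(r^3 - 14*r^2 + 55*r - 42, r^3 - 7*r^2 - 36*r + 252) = r^2 - 13*r + 42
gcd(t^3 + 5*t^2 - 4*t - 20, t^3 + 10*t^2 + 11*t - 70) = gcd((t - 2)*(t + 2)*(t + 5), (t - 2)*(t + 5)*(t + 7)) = t^2 + 3*t - 10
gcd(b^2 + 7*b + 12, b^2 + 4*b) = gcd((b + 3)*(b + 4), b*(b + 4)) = b + 4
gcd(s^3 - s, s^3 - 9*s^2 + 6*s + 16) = s + 1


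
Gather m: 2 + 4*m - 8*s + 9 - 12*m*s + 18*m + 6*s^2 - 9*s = m*(22 - 12*s) + 6*s^2 - 17*s + 11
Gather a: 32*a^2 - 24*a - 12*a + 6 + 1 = 32*a^2 - 36*a + 7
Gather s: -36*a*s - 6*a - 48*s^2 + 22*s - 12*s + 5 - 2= -6*a - 48*s^2 + s*(10 - 36*a) + 3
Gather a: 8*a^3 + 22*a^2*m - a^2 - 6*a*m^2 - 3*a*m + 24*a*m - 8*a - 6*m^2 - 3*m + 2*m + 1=8*a^3 + a^2*(22*m - 1) + a*(-6*m^2 + 21*m - 8) - 6*m^2 - m + 1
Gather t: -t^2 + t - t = -t^2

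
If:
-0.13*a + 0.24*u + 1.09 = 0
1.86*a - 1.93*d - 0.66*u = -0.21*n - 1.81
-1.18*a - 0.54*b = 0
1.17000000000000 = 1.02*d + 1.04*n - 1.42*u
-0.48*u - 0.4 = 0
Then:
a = 6.85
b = -14.96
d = 7.07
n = -6.94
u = -0.83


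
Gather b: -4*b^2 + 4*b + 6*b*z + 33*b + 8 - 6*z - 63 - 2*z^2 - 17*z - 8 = -4*b^2 + b*(6*z + 37) - 2*z^2 - 23*z - 63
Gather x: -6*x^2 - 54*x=-6*x^2 - 54*x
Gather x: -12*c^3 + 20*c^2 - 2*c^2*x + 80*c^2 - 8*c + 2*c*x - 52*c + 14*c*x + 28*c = -12*c^3 + 100*c^2 - 32*c + x*(-2*c^2 + 16*c)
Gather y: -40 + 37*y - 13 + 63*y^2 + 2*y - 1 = 63*y^2 + 39*y - 54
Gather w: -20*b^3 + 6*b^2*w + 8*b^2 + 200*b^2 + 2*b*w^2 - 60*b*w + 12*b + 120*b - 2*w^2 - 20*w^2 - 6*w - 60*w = -20*b^3 + 208*b^2 + 132*b + w^2*(2*b - 22) + w*(6*b^2 - 60*b - 66)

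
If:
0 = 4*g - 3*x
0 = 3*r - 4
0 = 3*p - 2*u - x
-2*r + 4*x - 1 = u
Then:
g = 3*x/4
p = 3*x - 22/9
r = 4/3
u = 4*x - 11/3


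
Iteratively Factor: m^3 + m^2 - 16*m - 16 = (m + 1)*(m^2 - 16) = (m + 1)*(m + 4)*(m - 4)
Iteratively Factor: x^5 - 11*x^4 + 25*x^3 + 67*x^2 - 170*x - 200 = (x + 2)*(x^4 - 13*x^3 + 51*x^2 - 35*x - 100) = (x + 1)*(x + 2)*(x^3 - 14*x^2 + 65*x - 100) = (x - 5)*(x + 1)*(x + 2)*(x^2 - 9*x + 20) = (x - 5)*(x - 4)*(x + 1)*(x + 2)*(x - 5)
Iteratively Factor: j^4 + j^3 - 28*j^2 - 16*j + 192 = (j + 4)*(j^3 - 3*j^2 - 16*j + 48) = (j - 3)*(j + 4)*(j^2 - 16) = (j - 4)*(j - 3)*(j + 4)*(j + 4)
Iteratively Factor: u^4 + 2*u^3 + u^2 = (u)*(u^3 + 2*u^2 + u) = u*(u + 1)*(u^2 + u) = u^2*(u + 1)*(u + 1)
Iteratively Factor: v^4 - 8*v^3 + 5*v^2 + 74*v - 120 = (v - 5)*(v^3 - 3*v^2 - 10*v + 24) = (v - 5)*(v - 2)*(v^2 - v - 12) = (v - 5)*(v - 2)*(v + 3)*(v - 4)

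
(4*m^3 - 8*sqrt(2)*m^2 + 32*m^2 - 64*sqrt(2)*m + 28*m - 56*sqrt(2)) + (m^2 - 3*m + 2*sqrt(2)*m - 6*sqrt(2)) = 4*m^3 - 8*sqrt(2)*m^2 + 33*m^2 - 62*sqrt(2)*m + 25*m - 62*sqrt(2)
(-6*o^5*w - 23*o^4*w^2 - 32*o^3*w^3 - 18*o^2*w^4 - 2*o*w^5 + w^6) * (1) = -6*o^5*w - 23*o^4*w^2 - 32*o^3*w^3 - 18*o^2*w^4 - 2*o*w^5 + w^6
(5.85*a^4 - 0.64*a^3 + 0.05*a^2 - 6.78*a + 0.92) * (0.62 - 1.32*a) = -7.722*a^5 + 4.4718*a^4 - 0.4628*a^3 + 8.9806*a^2 - 5.418*a + 0.5704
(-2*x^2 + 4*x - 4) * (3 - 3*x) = 6*x^3 - 18*x^2 + 24*x - 12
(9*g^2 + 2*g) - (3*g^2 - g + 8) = 6*g^2 + 3*g - 8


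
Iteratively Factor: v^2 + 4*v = (v)*(v + 4)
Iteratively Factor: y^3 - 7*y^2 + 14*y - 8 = (y - 4)*(y^2 - 3*y + 2) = (y - 4)*(y - 1)*(y - 2)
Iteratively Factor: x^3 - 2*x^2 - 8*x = (x)*(x^2 - 2*x - 8) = x*(x + 2)*(x - 4)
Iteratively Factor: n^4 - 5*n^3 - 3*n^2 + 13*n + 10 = (n + 1)*(n^3 - 6*n^2 + 3*n + 10) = (n + 1)^2*(n^2 - 7*n + 10) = (n - 5)*(n + 1)^2*(n - 2)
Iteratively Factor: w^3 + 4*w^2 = (w)*(w^2 + 4*w) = w^2*(w + 4)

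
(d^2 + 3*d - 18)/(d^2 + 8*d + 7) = (d^2 + 3*d - 18)/(d^2 + 8*d + 7)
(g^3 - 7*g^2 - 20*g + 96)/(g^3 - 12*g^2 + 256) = (g - 3)/(g - 8)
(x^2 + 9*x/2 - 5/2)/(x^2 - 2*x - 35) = (x - 1/2)/(x - 7)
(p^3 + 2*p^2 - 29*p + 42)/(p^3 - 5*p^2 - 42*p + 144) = (p^2 + 5*p - 14)/(p^2 - 2*p - 48)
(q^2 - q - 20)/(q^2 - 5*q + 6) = (q^2 - q - 20)/(q^2 - 5*q + 6)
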